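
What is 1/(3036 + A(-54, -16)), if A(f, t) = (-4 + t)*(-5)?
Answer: 1/3136 ≈ 0.00031888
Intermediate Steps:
A(f, t) = 20 - 5*t
1/(3036 + A(-54, -16)) = 1/(3036 + (20 - 5*(-16))) = 1/(3036 + (20 + 80)) = 1/(3036 + 100) = 1/3136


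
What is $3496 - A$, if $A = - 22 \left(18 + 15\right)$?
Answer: $4222$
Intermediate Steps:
$A = -726$ ($A = \left(-22\right) 33 = -726$)
$3496 - A = 3496 - -726 = 3496 + 726 = 4222$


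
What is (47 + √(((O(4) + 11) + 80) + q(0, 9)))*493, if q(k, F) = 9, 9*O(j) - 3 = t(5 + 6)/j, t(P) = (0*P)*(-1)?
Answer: 23171 + 493*√903/3 ≈ 28109.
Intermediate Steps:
t(P) = 0 (t(P) = 0*(-1) = 0)
O(j) = ⅓ (O(j) = ⅓ + (0/j)/9 = ⅓ + (⅑)*0 = ⅓ + 0 = ⅓)
(47 + √(((O(4) + 11) + 80) + q(0, 9)))*493 = (47 + √(((⅓ + 11) + 80) + 9))*493 = (47 + √((34/3 + 80) + 9))*493 = (47 + √(274/3 + 9))*493 = (47 + √(301/3))*493 = (47 + √903/3)*493 = 23171 + 493*√903/3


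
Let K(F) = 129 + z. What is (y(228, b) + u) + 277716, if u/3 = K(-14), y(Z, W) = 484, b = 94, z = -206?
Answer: 277969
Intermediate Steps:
K(F) = -77 (K(F) = 129 - 206 = -77)
u = -231 (u = 3*(-77) = -231)
(y(228, b) + u) + 277716 = (484 - 231) + 277716 = 253 + 277716 = 277969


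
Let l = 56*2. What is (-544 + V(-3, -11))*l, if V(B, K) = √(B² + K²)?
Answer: -60928 + 112*√130 ≈ -59651.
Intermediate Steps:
l = 112
(-544 + V(-3, -11))*l = (-544 + √((-3)² + (-11)²))*112 = (-544 + √(9 + 121))*112 = (-544 + √130)*112 = -60928 + 112*√130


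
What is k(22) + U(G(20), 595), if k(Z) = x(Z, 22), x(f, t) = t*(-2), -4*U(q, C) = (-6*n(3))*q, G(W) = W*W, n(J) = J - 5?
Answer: -1244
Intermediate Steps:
n(J) = -5 + J
G(W) = W**2
U(q, C) = -3*q (U(q, C) = -(-6*(-5 + 3))*q/4 = -(-6*(-2))*q/4 = -3*q)
x(f, t) = -2*t
k(Z) = -44 (k(Z) = -2*22 = -44)
k(22) + U(G(20), 595) = -44 - 3*20**2 = -44 - 3*400 = -44 - 1200 = -1244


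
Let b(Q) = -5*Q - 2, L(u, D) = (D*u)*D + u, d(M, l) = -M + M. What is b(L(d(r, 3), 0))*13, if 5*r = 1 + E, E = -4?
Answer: -26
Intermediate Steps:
r = -3/5 (r = (1 - 4)/5 = (1/5)*(-3) = -3/5 ≈ -0.60000)
d(M, l) = 0
L(u, D) = u + u*D**2 (L(u, D) = u*D**2 + u = u + u*D**2)
b(Q) = -2 - 5*Q
b(L(d(r, 3), 0))*13 = (-2 - 0*(1 + 0**2))*13 = (-2 - 0*(1 + 0))*13 = (-2 - 0)*13 = (-2 - 5*0)*13 = (-2 + 0)*13 = -2*13 = -26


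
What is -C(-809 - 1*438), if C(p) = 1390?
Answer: -1390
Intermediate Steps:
-C(-809 - 1*438) = -1*1390 = -1390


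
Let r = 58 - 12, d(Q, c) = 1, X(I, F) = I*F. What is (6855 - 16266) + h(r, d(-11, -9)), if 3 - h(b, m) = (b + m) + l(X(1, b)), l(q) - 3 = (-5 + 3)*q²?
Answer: -5226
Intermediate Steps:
X(I, F) = F*I
l(q) = 3 - 2*q² (l(q) = 3 + (-5 + 3)*q² = 3 - 2*q²)
r = 46
h(b, m) = -b - m + 2*b² (h(b, m) = 3 - ((b + m) + (3 - 2*b²)) = 3 - (3 + b + m - 2*b²) = 3 + (-3 - b - m + 2*b²) = -b - m + 2*b²)
(6855 - 16266) + h(r, d(-11, -9)) = (6855 - 16266) + (-1*46 - 1*1 + 2*46²) = -9411 + (-46 - 1 + 2*2116) = -9411 + (-46 - 1 + 4232) = -9411 + 4185 = -5226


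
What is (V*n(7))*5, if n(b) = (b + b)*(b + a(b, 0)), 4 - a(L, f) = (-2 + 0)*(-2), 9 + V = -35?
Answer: -21560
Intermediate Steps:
V = -44 (V = -9 - 35 = -44)
a(L, f) = 0 (a(L, f) = 4 - (-2 + 0)*(-2) = 4 - (-2)*(-2) = 4 - 1*4 = 4 - 4 = 0)
n(b) = 2*b² (n(b) = (b + b)*(b + 0) = (2*b)*b = 2*b²)
(V*n(7))*5 = -88*7²*5 = -88*49*5 = -44*98*5 = -4312*5 = -21560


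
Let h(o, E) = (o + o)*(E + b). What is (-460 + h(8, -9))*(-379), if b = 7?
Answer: 186468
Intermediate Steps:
h(o, E) = 2*o*(7 + E) (h(o, E) = (o + o)*(E + 7) = (2*o)*(7 + E) = 2*o*(7 + E))
(-460 + h(8, -9))*(-379) = (-460 + 2*8*(7 - 9))*(-379) = (-460 + 2*8*(-2))*(-379) = (-460 - 32)*(-379) = -492*(-379) = 186468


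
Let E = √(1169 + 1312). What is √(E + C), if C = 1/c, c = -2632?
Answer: √(-658 + 1731856*√2481)/1316 ≈ 7.0576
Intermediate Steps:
E = √2481 ≈ 49.810
C = -1/2632 (C = 1/(-2632) = -1/2632 ≈ -0.00037994)
√(E + C) = √(√2481 - 1/2632) = √(-1/2632 + √2481)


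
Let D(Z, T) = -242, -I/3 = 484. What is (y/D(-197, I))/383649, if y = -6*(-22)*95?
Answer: -190/1406713 ≈ -0.00013507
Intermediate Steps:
I = -1452 (I = -3*484 = -1452)
y = 12540 (y = 132*95 = 12540)
(y/D(-197, I))/383649 = (12540/(-242))/383649 = (12540*(-1/242))*(1/383649) = -570/11*1/383649 = -190/1406713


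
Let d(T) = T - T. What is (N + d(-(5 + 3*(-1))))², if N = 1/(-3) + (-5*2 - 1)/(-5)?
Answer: 784/225 ≈ 3.4844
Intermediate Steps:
N = 28/15 (N = 1*(-⅓) + (-10 - 1)*(-⅕) = -⅓ - 11*(-⅕) = -⅓ + 11/5 = 28/15 ≈ 1.8667)
d(T) = 0
(N + d(-(5 + 3*(-1))))² = (28/15 + 0)² = (28/15)² = 784/225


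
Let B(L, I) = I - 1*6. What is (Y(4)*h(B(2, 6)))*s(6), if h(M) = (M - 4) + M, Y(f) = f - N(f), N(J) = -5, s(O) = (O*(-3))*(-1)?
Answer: -648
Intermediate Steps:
s(O) = 3*O (s(O) = -3*O*(-1) = 3*O)
Y(f) = 5 + f (Y(f) = f - 1*(-5) = f + 5 = 5 + f)
B(L, I) = -6 + I (B(L, I) = I - 6 = -6 + I)
h(M) = -4 + 2*M (h(M) = (-4 + M) + M = -4 + 2*M)
(Y(4)*h(B(2, 6)))*s(6) = ((5 + 4)*(-4 + 2*(-6 + 6)))*(3*6) = (9*(-4 + 2*0))*18 = (9*(-4 + 0))*18 = (9*(-4))*18 = -36*18 = -648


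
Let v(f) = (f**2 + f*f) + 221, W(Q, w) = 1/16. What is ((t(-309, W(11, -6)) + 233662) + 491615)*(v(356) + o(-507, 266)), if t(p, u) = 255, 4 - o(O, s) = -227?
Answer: 184229987568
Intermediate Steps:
W(Q, w) = 1/16
o(O, s) = 231 (o(O, s) = 4 - 1*(-227) = 4 + 227 = 231)
v(f) = 221 + 2*f**2 (v(f) = (f**2 + f**2) + 221 = 2*f**2 + 221 = 221 + 2*f**2)
((t(-309, W(11, -6)) + 233662) + 491615)*(v(356) + o(-507, 266)) = ((255 + 233662) + 491615)*((221 + 2*356**2) + 231) = (233917 + 491615)*((221 + 2*126736) + 231) = 725532*((221 + 253472) + 231) = 725532*(253693 + 231) = 725532*253924 = 184229987568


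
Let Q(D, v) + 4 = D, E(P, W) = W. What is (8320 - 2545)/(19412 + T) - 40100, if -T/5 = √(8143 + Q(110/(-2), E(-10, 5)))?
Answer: -3775624005025/94155911 + 28875*√2021/188311822 ≈ -40100.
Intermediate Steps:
Q(D, v) = -4 + D
T = -10*√2021 (T = -5*√(8143 + (-4 + 110/(-2))) = -5*√(8143 + (-4 + 110*(-½))) = -5*√(8143 + (-4 - 55)) = -5*√(8143 - 59) = -10*√2021 ≈ -449.56)
(8320 - 2545)/(19412 + T) - 40100 = (8320 - 2545)/(19412 - 10*√2021) - 40100 = 5775/(19412 - 10*√2021) - 40100 = -40100 + 5775/(19412 - 10*√2021)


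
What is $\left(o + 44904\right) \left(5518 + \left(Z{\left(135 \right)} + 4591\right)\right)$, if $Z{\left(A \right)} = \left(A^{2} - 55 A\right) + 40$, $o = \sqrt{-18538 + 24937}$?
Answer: $940693896 + 188541 \sqrt{79} \approx 9.4237 \cdot 10^{8}$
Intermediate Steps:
$o = 9 \sqrt{79}$ ($o = \sqrt{6399} = 9 \sqrt{79} \approx 79.994$)
$Z{\left(A \right)} = 40 + A^{2} - 55 A$
$\left(o + 44904\right) \left(5518 + \left(Z{\left(135 \right)} + 4591\right)\right) = \left(9 \sqrt{79} + 44904\right) \left(5518 + \left(\left(40 + 135^{2} - 7425\right) + 4591\right)\right) = \left(44904 + 9 \sqrt{79}\right) \left(5518 + \left(\left(40 + 18225 - 7425\right) + 4591\right)\right) = \left(44904 + 9 \sqrt{79}\right) \left(5518 + \left(10840 + 4591\right)\right) = \left(44904 + 9 \sqrt{79}\right) \left(5518 + 15431\right) = \left(44904 + 9 \sqrt{79}\right) 20949 = 940693896 + 188541 \sqrt{79}$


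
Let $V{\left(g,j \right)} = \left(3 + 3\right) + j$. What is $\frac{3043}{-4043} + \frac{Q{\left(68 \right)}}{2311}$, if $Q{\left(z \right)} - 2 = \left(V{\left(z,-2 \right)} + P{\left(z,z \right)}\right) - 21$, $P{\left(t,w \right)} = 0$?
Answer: $- \frac{7093018}{9343373} \approx -0.75915$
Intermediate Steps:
$V{\left(g,j \right)} = 6 + j$
$Q{\left(z \right)} = -15$ ($Q{\left(z \right)} = 2 + \left(\left(\left(6 - 2\right) + 0\right) - 21\right) = 2 + \left(\left(4 + 0\right) - 21\right) = 2 + \left(4 - 21\right) = 2 - 17 = -15$)
$\frac{3043}{-4043} + \frac{Q{\left(68 \right)}}{2311} = \frac{3043}{-4043} - \frac{15}{2311} = 3043 \left(- \frac{1}{4043}\right) - \frac{15}{2311} = - \frac{3043}{4043} - \frac{15}{2311} = - \frac{7093018}{9343373}$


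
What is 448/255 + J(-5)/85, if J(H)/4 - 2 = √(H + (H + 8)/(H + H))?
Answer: 472/255 + 2*I*√530/425 ≈ 1.851 + 0.10834*I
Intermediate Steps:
J(H) = 8 + 4*√(H + (8 + H)/(2*H)) (J(H) = 8 + 4*√(H + (H + 8)/(H + H)) = 8 + 4*√(H + (8 + H)/((2*H))) = 8 + 4*√(H + (8 + H)*(1/(2*H))) = 8 + 4*√(H + (8 + H)/(2*H)))
448/255 + J(-5)/85 = 448/255 + (8 + 2*√(2 + 4*(-5) + 16/(-5)))/85 = 448*(1/255) + (8 + 2*√(2 - 20 + 16*(-⅕)))*(1/85) = 448/255 + (8 + 2*√(2 - 20 - 16/5))*(1/85) = 448/255 + (8 + 2*√(-106/5))*(1/85) = 448/255 + (8 + 2*(I*√530/5))*(1/85) = 448/255 + (8 + 2*I*√530/5)*(1/85) = 448/255 + (8/85 + 2*I*√530/425) = 472/255 + 2*I*√530/425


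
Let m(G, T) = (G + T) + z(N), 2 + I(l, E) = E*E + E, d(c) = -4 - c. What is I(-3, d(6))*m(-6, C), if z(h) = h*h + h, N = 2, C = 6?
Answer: 528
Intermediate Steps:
I(l, E) = -2 + E + E**2 (I(l, E) = -2 + (E*E + E) = -2 + (E**2 + E) = -2 + (E + E**2) = -2 + E + E**2)
z(h) = h + h**2 (z(h) = h**2 + h = h + h**2)
m(G, T) = 6 + G + T (m(G, T) = (G + T) + 2*(1 + 2) = (G + T) + 2*3 = (G + T) + 6 = 6 + G + T)
I(-3, d(6))*m(-6, C) = (-2 + (-4 - 1*6) + (-4 - 1*6)**2)*(6 - 6 + 6) = (-2 + (-4 - 6) + (-4 - 6)**2)*6 = (-2 - 10 + (-10)**2)*6 = (-2 - 10 + 100)*6 = 88*6 = 528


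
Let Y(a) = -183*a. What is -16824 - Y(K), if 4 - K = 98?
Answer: -34026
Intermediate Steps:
K = -94 (K = 4 - 1*98 = 4 - 98 = -94)
-16824 - Y(K) = -16824 - (-183)*(-94) = -16824 - 1*17202 = -16824 - 17202 = -34026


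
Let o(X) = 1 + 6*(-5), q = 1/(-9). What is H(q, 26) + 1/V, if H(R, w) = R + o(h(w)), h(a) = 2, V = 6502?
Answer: -1703515/58518 ≈ -29.111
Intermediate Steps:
q = -⅑ ≈ -0.11111
o(X) = -29 (o(X) = 1 - 30 = -29)
H(R, w) = -29 + R (H(R, w) = R - 29 = -29 + R)
H(q, 26) + 1/V = (-29 - ⅑) + 1/6502 = -262/9 + 1/6502 = -1703515/58518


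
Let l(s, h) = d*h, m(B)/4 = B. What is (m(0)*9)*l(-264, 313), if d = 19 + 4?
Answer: 0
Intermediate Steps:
d = 23
m(B) = 4*B
l(s, h) = 23*h
(m(0)*9)*l(-264, 313) = ((4*0)*9)*(23*313) = (0*9)*7199 = 0*7199 = 0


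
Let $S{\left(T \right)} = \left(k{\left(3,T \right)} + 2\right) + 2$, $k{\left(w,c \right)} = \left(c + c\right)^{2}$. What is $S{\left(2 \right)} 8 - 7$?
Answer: $153$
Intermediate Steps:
$k{\left(w,c \right)} = 4 c^{2}$ ($k{\left(w,c \right)} = \left(2 c\right)^{2} = 4 c^{2}$)
$S{\left(T \right)} = 4 + 4 T^{2}$ ($S{\left(T \right)} = \left(4 T^{2} + 2\right) + 2 = \left(2 + 4 T^{2}\right) + 2 = 4 + 4 T^{2}$)
$S{\left(2 \right)} 8 - 7 = \left(4 + 4 \cdot 2^{2}\right) 8 - 7 = \left(4 + 4 \cdot 4\right) 8 - 7 = \left(4 + 16\right) 8 - 7 = 20 \cdot 8 - 7 = 160 - 7 = 153$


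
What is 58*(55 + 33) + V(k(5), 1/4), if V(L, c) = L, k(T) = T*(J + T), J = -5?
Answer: 5104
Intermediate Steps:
k(T) = T*(-5 + T)
58*(55 + 33) + V(k(5), 1/4) = 58*(55 + 33) + 5*(-5 + 5) = 58*88 + 5*0 = 5104 + 0 = 5104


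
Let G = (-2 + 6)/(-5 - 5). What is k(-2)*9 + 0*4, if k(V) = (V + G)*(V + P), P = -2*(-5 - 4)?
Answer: -1728/5 ≈ -345.60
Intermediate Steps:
P = 18 (P = -2*(-9) = 18)
G = -⅖ (G = 4/(-10) = 4*(-⅒) = -⅖ ≈ -0.40000)
k(V) = (18 + V)*(-⅖ + V) (k(V) = (V - ⅖)*(V + 18) = (-⅖ + V)*(18 + V) = (18 + V)*(-⅖ + V))
k(-2)*9 + 0*4 = (-36/5 + (-2)² + (88/5)*(-2))*9 + 0*4 = (-36/5 + 4 - 176/5)*9 + 0 = -192/5*9 + 0 = -1728/5 + 0 = -1728/5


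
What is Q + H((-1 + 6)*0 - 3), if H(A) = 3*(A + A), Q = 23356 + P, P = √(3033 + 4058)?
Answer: 23338 + √7091 ≈ 23422.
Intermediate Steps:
P = √7091 ≈ 84.208
Q = 23356 + √7091 ≈ 23440.
H(A) = 6*A (H(A) = 3*(2*A) = 6*A)
Q + H((-1 + 6)*0 - 3) = (23356 + √7091) + 6*((-1 + 6)*0 - 3) = (23356 + √7091) + 6*(5*0 - 3) = (23356 + √7091) + 6*(0 - 3) = (23356 + √7091) + 6*(-3) = (23356 + √7091) - 18 = 23338 + √7091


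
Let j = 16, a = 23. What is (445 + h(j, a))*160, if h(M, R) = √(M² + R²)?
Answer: 71200 + 160*√785 ≈ 75683.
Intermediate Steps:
(445 + h(j, a))*160 = (445 + √(16² + 23²))*160 = (445 + √(256 + 529))*160 = (445 + √785)*160 = 71200 + 160*√785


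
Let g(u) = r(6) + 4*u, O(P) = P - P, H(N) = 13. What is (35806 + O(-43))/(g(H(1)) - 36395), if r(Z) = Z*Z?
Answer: -35806/36307 ≈ -0.98620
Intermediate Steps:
r(Z) = Z**2
O(P) = 0
g(u) = 36 + 4*u (g(u) = 6**2 + 4*u = 36 + 4*u)
(35806 + O(-43))/(g(H(1)) - 36395) = (35806 + 0)/((36 + 4*13) - 36395) = 35806/((36 + 52) - 36395) = 35806/(88 - 36395) = 35806/(-36307) = 35806*(-1/36307) = -35806/36307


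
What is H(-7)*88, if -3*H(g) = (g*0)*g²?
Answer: 0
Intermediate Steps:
H(g) = 0 (H(g) = -g*0*g²/3 = -0*g² = -⅓*0 = 0)
H(-7)*88 = 0*88 = 0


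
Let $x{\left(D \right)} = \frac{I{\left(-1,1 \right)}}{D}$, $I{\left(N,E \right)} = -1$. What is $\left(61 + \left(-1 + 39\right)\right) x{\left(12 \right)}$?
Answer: $- \frac{33}{4} \approx -8.25$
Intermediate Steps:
$x{\left(D \right)} = - \frac{1}{D}$
$\left(61 + \left(-1 + 39\right)\right) x{\left(12 \right)} = \left(61 + \left(-1 + 39\right)\right) \left(- \frac{1}{12}\right) = \left(61 + 38\right) \left(\left(-1\right) \frac{1}{12}\right) = 99 \left(- \frac{1}{12}\right) = - \frac{33}{4}$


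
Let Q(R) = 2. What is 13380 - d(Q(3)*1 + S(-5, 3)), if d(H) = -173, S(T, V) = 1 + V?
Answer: 13553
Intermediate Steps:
13380 - d(Q(3)*1 + S(-5, 3)) = 13380 - 1*(-173) = 13380 + 173 = 13553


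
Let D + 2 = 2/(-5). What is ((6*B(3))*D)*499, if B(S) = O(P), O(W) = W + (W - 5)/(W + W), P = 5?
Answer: -35928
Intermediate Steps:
D = -12/5 (D = -2 + 2/(-5) = -2 + 2*(-1/5) = -2 - 2/5 = -12/5 ≈ -2.4000)
O(W) = W + (-5 + W)/(2*W) (O(W) = W + (-5 + W)/((2*W)) = W + (-5 + W)*(1/(2*W)) = W + (-5 + W)/(2*W))
B(S) = 5 (B(S) = 1/2 + 5 - 5/2/5 = 1/2 + 5 - 5/2*1/5 = 1/2 + 5 - 1/2 = 5)
((6*B(3))*D)*499 = ((6*5)*(-12/5))*499 = (30*(-12/5))*499 = -72*499 = -35928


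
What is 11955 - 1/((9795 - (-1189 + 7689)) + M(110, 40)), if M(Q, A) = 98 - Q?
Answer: 39248264/3283 ≈ 11955.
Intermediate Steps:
11955 - 1/((9795 - (-1189 + 7689)) + M(110, 40)) = 11955 - 1/((9795 - (-1189 + 7689)) + (98 - 1*110)) = 11955 - 1/((9795 - 1*6500) + (98 - 110)) = 11955 - 1/((9795 - 6500) - 12) = 11955 - 1/(3295 - 12) = 11955 - 1/3283 = 39248264/3283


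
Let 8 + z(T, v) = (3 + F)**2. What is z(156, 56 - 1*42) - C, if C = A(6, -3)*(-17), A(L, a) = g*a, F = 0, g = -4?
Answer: 205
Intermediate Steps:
A(L, a) = -4*a
z(T, v) = 1 (z(T, v) = -8 + (3 + 0)**2 = -8 + 3**2 = -8 + 9 = 1)
C = -204 (C = -4*(-3)*(-17) = 12*(-17) = -204)
z(156, 56 - 1*42) - C = 1 - 1*(-204) = 1 + 204 = 205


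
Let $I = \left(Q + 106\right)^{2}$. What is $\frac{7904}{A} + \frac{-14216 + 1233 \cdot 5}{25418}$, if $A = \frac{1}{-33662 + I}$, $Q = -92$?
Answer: $- \frac{6723448988403}{25418} \approx -2.6452 \cdot 10^{8}$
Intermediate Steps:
$I = 196$ ($I = \left(-92 + 106\right)^{2} = 14^{2} = 196$)
$A = - \frac{1}{33466}$ ($A = \frac{1}{-33662 + 196} = \frac{1}{-33466} = - \frac{1}{33466} \approx -2.9881 \cdot 10^{-5}$)
$\frac{7904}{A} + \frac{-14216 + 1233 \cdot 5}{25418} = \frac{7904}{- \frac{1}{33466}} + \frac{-14216 + 1233 \cdot 5}{25418} = 7904 \left(-33466\right) + \left(-14216 + 6165\right) \frac{1}{25418} = -264515264 - \frac{8051}{25418} = - \frac{6723448988403}{25418}$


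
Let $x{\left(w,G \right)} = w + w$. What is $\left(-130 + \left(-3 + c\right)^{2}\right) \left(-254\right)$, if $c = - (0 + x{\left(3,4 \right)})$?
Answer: $12446$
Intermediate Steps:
$x{\left(w,G \right)} = 2 w$
$c = -6$ ($c = - (0 + 2 \cdot 3) = - (0 + 6) = \left(-1\right) 6 = -6$)
$\left(-130 + \left(-3 + c\right)^{2}\right) \left(-254\right) = \left(-130 + \left(-3 - 6\right)^{2}\right) \left(-254\right) = \left(-130 + \left(-9\right)^{2}\right) \left(-254\right) = \left(-130 + 81\right) \left(-254\right) = \left(-49\right) \left(-254\right) = 12446$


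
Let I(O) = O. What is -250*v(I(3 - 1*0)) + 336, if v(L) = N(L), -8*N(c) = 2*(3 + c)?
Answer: 711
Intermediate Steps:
N(c) = -¾ - c/4 (N(c) = -(3 + c)/4 = -(6 + 2*c)/8 = -¾ - c/4)
v(L) = -¾ - L/4
-250*v(I(3 - 1*0)) + 336 = -250*(-¾ - (3 - 1*0)/4) + 336 = -250*(-¾ - (3 + 0)/4) + 336 = -250*(-¾ - ¼*3) + 336 = -250*(-¾ - ¾) + 336 = -250*(-3/2) + 336 = 375 + 336 = 711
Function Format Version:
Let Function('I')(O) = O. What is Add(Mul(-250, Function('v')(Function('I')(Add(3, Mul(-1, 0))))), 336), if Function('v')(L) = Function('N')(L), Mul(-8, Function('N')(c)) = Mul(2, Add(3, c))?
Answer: 711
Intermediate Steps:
Function('N')(c) = Add(Rational(-3, 4), Mul(Rational(-1, 4), c)) (Function('N')(c) = Mul(Rational(-1, 8), Mul(2, Add(3, c))) = Mul(Rational(-1, 8), Add(6, Mul(2, c))) = Add(Rational(-3, 4), Mul(Rational(-1, 4), c)))
Function('v')(L) = Add(Rational(-3, 4), Mul(Rational(-1, 4), L))
Add(Mul(-250, Function('v')(Function('I')(Add(3, Mul(-1, 0))))), 336) = Add(Mul(-250, Add(Rational(-3, 4), Mul(Rational(-1, 4), Add(3, Mul(-1, 0))))), 336) = Add(Mul(-250, Add(Rational(-3, 4), Mul(Rational(-1, 4), Add(3, 0)))), 336) = Add(Mul(-250, Add(Rational(-3, 4), Mul(Rational(-1, 4), 3))), 336) = Add(Mul(-250, Add(Rational(-3, 4), Rational(-3, 4))), 336) = Add(Mul(-250, Rational(-3, 2)), 336) = Add(375, 336) = 711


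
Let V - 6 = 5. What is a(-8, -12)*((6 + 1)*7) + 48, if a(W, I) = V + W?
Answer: 195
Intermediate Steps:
V = 11 (V = 6 + 5 = 11)
a(W, I) = 11 + W
a(-8, -12)*((6 + 1)*7) + 48 = (11 - 8)*((6 + 1)*7) + 48 = 3*(7*7) + 48 = 3*49 + 48 = 147 + 48 = 195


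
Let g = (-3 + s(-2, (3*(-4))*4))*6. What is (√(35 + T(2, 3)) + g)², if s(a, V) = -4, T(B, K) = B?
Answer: (42 - √37)² ≈ 1290.0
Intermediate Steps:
g = -42 (g = (-3 - 4)*6 = -7*6 = -42)
(√(35 + T(2, 3)) + g)² = (√(35 + 2) - 42)² = (√37 - 42)² = (-42 + √37)²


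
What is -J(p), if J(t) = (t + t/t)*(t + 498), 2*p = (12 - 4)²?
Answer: -17490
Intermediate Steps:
p = 32 (p = (12 - 4)²/2 = (½)*8² = (½)*64 = 32)
J(t) = (1 + t)*(498 + t) (J(t) = (t + 1)*(498 + t) = (1 + t)*(498 + t))
-J(p) = -(498 + 32² + 499*32) = -(498 + 1024 + 15968) = -1*17490 = -17490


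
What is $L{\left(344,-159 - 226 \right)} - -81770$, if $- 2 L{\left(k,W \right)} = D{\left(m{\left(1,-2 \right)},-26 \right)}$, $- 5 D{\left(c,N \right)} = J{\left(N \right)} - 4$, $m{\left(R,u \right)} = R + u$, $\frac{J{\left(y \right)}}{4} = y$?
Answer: $\frac{408796}{5} \approx 81759.0$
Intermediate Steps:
$J{\left(y \right)} = 4 y$
$D{\left(c,N \right)} = \frac{4}{5} - \frac{4 N}{5}$ ($D{\left(c,N \right)} = - \frac{4 N - 4}{5} = - \frac{-4 + 4 N}{5} = \frac{4}{5} - \frac{4 N}{5}$)
$L{\left(k,W \right)} = - \frac{54}{5}$ ($L{\left(k,W \right)} = - \frac{\frac{4}{5} - - \frac{104}{5}}{2} = - \frac{\frac{4}{5} + \frac{104}{5}}{2} = \left(- \frac{1}{2}\right) \frac{108}{5} = - \frac{54}{5}$)
$L{\left(344,-159 - 226 \right)} - -81770 = - \frac{54}{5} - -81770 = - \frac{54}{5} + 81770 = \frac{408796}{5}$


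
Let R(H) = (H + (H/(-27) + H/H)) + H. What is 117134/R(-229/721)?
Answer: 1140123789/3665 ≈ 3.1108e+5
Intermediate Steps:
R(H) = 1 + 53*H/27 (R(H) = (H + (H*(-1/27) + 1)) + H = (H + (-H/27 + 1)) + H = (H + (1 - H/27)) + H = (1 + 26*H/27) + H = 1 + 53*H/27)
117134/R(-229/721) = 117134/(1 + 53*(-229/721)/27) = 117134/(1 + 53*(-229*1/721)/27) = 117134/(1 + (53/27)*(-229/721)) = 117134/(1 - 12137/19467) = 117134/(7330/19467) = 117134*(19467/7330) = 1140123789/3665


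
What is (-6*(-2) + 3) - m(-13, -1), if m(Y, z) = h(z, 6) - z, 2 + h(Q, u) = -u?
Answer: 22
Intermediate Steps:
h(Q, u) = -2 - u
m(Y, z) = -8 - z (m(Y, z) = (-2 - 1*6) - z = (-2 - 6) - z = -8 - z)
(-6*(-2) + 3) - m(-13, -1) = (-6*(-2) + 3) - (-8 - 1*(-1)) = (12 + 3) - (-8 + 1) = 15 - 1*(-7) = 15 + 7 = 22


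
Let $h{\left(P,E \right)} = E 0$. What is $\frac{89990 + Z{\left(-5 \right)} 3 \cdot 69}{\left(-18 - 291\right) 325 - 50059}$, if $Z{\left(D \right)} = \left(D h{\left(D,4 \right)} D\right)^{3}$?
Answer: $- \frac{44995}{75242} \approx -0.598$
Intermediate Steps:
$h{\left(P,E \right)} = 0$
$Z{\left(D \right)} = 0$ ($Z{\left(D \right)} = \left(D 0 D\right)^{3} = \left(0 D\right)^{3} = 0^{3} = 0$)
$\frac{89990 + Z{\left(-5 \right)} 3 \cdot 69}{\left(-18 - 291\right) 325 - 50059} = \frac{89990 + 0 \cdot 3 \cdot 69}{\left(-18 - 291\right) 325 - 50059} = \frac{89990 + 0 \cdot 69}{\left(-309\right) 325 - 50059} = \frac{89990 + 0}{-100425 - 50059} = \frac{89990}{-150484} = 89990 \left(- \frac{1}{150484}\right) = - \frac{44995}{75242}$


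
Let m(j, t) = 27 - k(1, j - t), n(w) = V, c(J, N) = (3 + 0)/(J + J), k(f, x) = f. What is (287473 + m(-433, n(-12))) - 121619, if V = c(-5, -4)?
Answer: 165880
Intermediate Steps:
c(J, N) = 3/(2*J) (c(J, N) = 3/((2*J)) = 3*(1/(2*J)) = 3/(2*J))
V = -3/10 (V = (3/2)/(-5) = (3/2)*(-⅕) = -3/10 ≈ -0.30000)
n(w) = -3/10
m(j, t) = 26 (m(j, t) = 27 - 1*1 = 27 - 1 = 26)
(287473 + m(-433, n(-12))) - 121619 = (287473 + 26) - 121619 = 287499 - 121619 = 165880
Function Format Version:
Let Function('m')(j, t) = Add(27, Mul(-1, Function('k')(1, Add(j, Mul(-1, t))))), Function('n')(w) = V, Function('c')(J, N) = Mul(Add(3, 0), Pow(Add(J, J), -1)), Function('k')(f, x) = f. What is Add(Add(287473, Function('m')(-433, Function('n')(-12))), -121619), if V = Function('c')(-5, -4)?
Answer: 165880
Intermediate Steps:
Function('c')(J, N) = Mul(Rational(3, 2), Pow(J, -1)) (Function('c')(J, N) = Mul(3, Pow(Mul(2, J), -1)) = Mul(3, Mul(Rational(1, 2), Pow(J, -1))) = Mul(Rational(3, 2), Pow(J, -1)))
V = Rational(-3, 10) (V = Mul(Rational(3, 2), Pow(-5, -1)) = Mul(Rational(3, 2), Rational(-1, 5)) = Rational(-3, 10) ≈ -0.30000)
Function('n')(w) = Rational(-3, 10)
Function('m')(j, t) = 26 (Function('m')(j, t) = Add(27, Mul(-1, 1)) = Add(27, -1) = 26)
Add(Add(287473, Function('m')(-433, Function('n')(-12))), -121619) = Add(Add(287473, 26), -121619) = Add(287499, -121619) = 165880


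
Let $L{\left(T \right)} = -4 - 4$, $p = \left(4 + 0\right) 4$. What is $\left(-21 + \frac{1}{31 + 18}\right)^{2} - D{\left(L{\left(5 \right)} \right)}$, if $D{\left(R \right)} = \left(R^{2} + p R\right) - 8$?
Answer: $\frac{1229656}{2401} \approx 512.14$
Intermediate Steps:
$p = 16$ ($p = 4 \cdot 4 = 16$)
$L{\left(T \right)} = -8$
$D{\left(R \right)} = -8 + R^{2} + 16 R$ ($D{\left(R \right)} = \left(R^{2} + 16 R\right) - 8 = -8 + R^{2} + 16 R$)
$\left(-21 + \frac{1}{31 + 18}\right)^{2} - D{\left(L{\left(5 \right)} \right)} = \left(-21 + \frac{1}{31 + 18}\right)^{2} - \left(-8 + \left(-8\right)^{2} + 16 \left(-8\right)\right) = \left(-21 + \frac{1}{49}\right)^{2} - \left(-8 + 64 - 128\right) = \left(-21 + \frac{1}{49}\right)^{2} - -72 = \left(- \frac{1028}{49}\right)^{2} + 72 = \frac{1056784}{2401} + 72 = \frac{1229656}{2401}$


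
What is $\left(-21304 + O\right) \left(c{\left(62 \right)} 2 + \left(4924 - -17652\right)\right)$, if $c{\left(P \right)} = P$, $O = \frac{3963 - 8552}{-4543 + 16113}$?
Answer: $- \frac{43041272510}{89} \approx -4.8361 \cdot 10^{8}$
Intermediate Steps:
$O = - \frac{353}{890}$ ($O = - \frac{4589}{11570} = \left(-4589\right) \frac{1}{11570} = - \frac{353}{890} \approx -0.39663$)
$\left(-21304 + O\right) \left(c{\left(62 \right)} 2 + \left(4924 - -17652\right)\right) = \left(-21304 - \frac{353}{890}\right) \left(62 \cdot 2 + \left(4924 - -17652\right)\right) = - \frac{18960913 \left(124 + \left(4924 + 17652\right)\right)}{890} = - \frac{18960913 \left(124 + 22576\right)}{890} = \left(- \frac{18960913}{890}\right) 22700 = - \frac{43041272510}{89}$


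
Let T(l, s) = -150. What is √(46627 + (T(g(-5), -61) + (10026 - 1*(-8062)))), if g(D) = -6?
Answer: √64565 ≈ 254.10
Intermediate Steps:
√(46627 + (T(g(-5), -61) + (10026 - 1*(-8062)))) = √(46627 + (-150 + (10026 - 1*(-8062)))) = √(46627 + (-150 + (10026 + 8062))) = √(46627 + (-150 + 18088)) = √(46627 + 17938) = √64565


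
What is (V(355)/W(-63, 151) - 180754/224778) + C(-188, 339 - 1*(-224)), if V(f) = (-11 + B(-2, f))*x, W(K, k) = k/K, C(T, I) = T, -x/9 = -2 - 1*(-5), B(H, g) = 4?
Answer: -4542361682/16970739 ≈ -267.66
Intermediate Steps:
x = -27 (x = -9*(-2 - 1*(-5)) = -9*(-2 + 5) = -9*3 = -27)
V(f) = 189 (V(f) = (-11 + 4)*(-27) = -7*(-27) = 189)
(V(355)/W(-63, 151) - 180754/224778) + C(-188, 339 - 1*(-224)) = (189/((151/(-63))) - 180754/224778) - 188 = (189/((151*(-1/63))) - 180754*1/224778) - 188 = (189/(-151/63) - 90377/112389) - 188 = (189*(-63/151) - 90377/112389) - 188 = (-11907/151 - 90377/112389) - 188 = -1351862750/16970739 - 188 = -4542361682/16970739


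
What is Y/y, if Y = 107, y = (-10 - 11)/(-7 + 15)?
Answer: -856/21 ≈ -40.762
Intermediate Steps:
y = -21/8 ≈ -2.6250
Y/y = 107/(-21/8) = 107*(-8/21) = -856/21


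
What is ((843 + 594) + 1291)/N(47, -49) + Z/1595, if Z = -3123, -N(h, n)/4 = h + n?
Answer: 540772/1595 ≈ 339.04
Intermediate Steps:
N(h, n) = -4*h - 4*n (N(h, n) = -4*(h + n) = -4*h - 4*n)
((843 + 594) + 1291)/N(47, -49) + Z/1595 = ((843 + 594) + 1291)/(-4*47 - 4*(-49)) - 3123/1595 = (1437 + 1291)/(-188 + 196) - 3123*1/1595 = 2728/8 - 3123/1595 = 2728*(1/8) - 3123/1595 = 341 - 3123/1595 = 540772/1595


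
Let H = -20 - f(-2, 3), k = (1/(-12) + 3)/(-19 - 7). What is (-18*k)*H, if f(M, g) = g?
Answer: -2415/52 ≈ -46.442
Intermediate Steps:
k = -35/312 (k = (-1/12 + 3)/(-26) = (35/12)*(-1/26) = -35/312 ≈ -0.11218)
H = -23 (H = -20 - 1*3 = -20 - 3 = -23)
(-18*k)*H = -18*(-35/312)*(-23) = (105/52)*(-23) = -2415/52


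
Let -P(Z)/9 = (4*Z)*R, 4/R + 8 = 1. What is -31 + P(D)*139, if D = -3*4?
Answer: -240409/7 ≈ -34344.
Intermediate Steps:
R = -4/7 (R = 4/(-8 + 1) = 4/(-7) = 4*(-⅐) = -4/7 ≈ -0.57143)
D = -12
P(Z) = 144*Z/7 (P(Z) = -9*4*Z*(-4)/7 = -(-144)*Z/7 = 144*Z/7)
-31 + P(D)*139 = -31 + ((144/7)*(-12))*139 = -31 - 1728/7*139 = -31 - 240192/7 = -240409/7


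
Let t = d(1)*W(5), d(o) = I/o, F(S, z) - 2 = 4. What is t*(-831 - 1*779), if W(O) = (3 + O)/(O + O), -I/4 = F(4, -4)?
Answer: 30912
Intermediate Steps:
F(S, z) = 6 (F(S, z) = 2 + 4 = 6)
I = -24 (I = -4*6 = -24)
W(O) = (3 + O)/(2*O) (W(O) = (3 + O)/((2*O)) = (3 + O)*(1/(2*O)) = (3 + O)/(2*O))
d(o) = -24/o
t = -96/5 (t = (-24/1)*((1/2)*(3 + 5)/5) = (-24*1)*((1/2)*(1/5)*8) = -24*4/5 = -96/5 ≈ -19.200)
t*(-831 - 1*779) = -96*(-831 - 1*779)/5 = -96*(-831 - 779)/5 = -96/5*(-1610) = 30912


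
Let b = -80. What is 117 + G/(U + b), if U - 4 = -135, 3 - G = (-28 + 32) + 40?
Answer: 24728/211 ≈ 117.19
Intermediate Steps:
G = -41 (G = 3 - ((-28 + 32) + 40) = 3 - (4 + 40) = 3 - 1*44 = 3 - 44 = -41)
U = -131 (U = 4 - 135 = -131)
117 + G/(U + b) = 117 - 41/(-131 - 80) = 117 - 41/(-211) = 117 - 41*(-1/211) = 117 + 41/211 = 24728/211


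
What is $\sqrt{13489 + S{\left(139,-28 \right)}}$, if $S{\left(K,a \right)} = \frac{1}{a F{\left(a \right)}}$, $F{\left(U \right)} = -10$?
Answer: $\frac{\sqrt{264384470}}{140} \approx 116.14$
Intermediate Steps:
$S{\left(K,a \right)} = - \frac{1}{10 a}$ ($S{\left(K,a \right)} = \frac{1}{a \left(-10\right)} = \frac{1}{a} \left(- \frac{1}{10}\right) = - \frac{1}{10 a}$)
$\sqrt{13489 + S{\left(139,-28 \right)}} = \sqrt{13489 - \frac{1}{10 \left(-28\right)}} = \sqrt{13489 - - \frac{1}{280}} = \sqrt{13489 + \frac{1}{280}} = \sqrt{\frac{3776921}{280}} = \frac{\sqrt{264384470}}{140}$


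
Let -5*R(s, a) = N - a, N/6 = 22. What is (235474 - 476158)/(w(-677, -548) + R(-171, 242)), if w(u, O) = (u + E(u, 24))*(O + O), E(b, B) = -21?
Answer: -40114/127505 ≈ -0.31461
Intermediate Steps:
N = 132 (N = 6*22 = 132)
w(u, O) = 2*O*(-21 + u) (w(u, O) = (u - 21)*(O + O) = (-21 + u)*(2*O) = 2*O*(-21 + u))
R(s, a) = -132/5 + a/5 (R(s, a) = -(132 - a)/5 = -132/5 + a/5)
(235474 - 476158)/(w(-677, -548) + R(-171, 242)) = (235474 - 476158)/(2*(-548)*(-21 - 677) + (-132/5 + (1/5)*242)) = -240684/(2*(-548)*(-698) + (-132/5 + 242/5)) = -240684/(765008 + 22) = -240684/765030 = -240684*1/765030 = -40114/127505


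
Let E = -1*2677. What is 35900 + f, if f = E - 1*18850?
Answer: 14373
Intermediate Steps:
E = -2677
f = -21527 (f = -2677 - 1*18850 = -2677 - 18850 = -21527)
35900 + f = 35900 - 21527 = 14373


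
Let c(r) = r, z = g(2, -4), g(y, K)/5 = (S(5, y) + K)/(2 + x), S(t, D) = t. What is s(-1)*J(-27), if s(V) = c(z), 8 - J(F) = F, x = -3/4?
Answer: 140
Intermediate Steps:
x = -¾ (x = -3*¼ = -¾ ≈ -0.75000)
g(y, K) = 20 + 4*K (g(y, K) = 5*((5 + K)/(2 - ¾)) = 5*((5 + K)/(5/4)) = 5*((5 + K)*(⅘)) = 5*(4 + 4*K/5) = 20 + 4*K)
J(F) = 8 - F
z = 4 (z = 20 + 4*(-4) = 20 - 16 = 4)
s(V) = 4
s(-1)*J(-27) = 4*(8 - 1*(-27)) = 4*(8 + 27) = 4*35 = 140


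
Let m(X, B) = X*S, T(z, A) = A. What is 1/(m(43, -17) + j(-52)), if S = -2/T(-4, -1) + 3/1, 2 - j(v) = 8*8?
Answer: 1/153 ≈ 0.0065359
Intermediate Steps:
j(v) = -62 (j(v) = 2 - 8*8 = 2 - 1*64 = 2 - 64 = -62)
S = 5 (S = -2/(-1) + 3/1 = -2*(-1) + 3*1 = 2 + 3 = 5)
m(X, B) = 5*X (m(X, B) = X*5 = 5*X)
1/(m(43, -17) + j(-52)) = 1/(5*43 - 62) = 1/(215 - 62) = 1/153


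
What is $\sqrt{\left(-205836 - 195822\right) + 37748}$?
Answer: $i \sqrt{363910} \approx 603.25 i$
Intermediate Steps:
$\sqrt{\left(-205836 - 195822\right) + 37748} = \sqrt{-401658 + 37748} = \sqrt{-363910} = i \sqrt{363910}$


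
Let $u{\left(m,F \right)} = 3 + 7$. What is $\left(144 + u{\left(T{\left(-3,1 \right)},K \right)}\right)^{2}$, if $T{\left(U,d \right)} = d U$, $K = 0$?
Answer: $23716$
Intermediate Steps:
$T{\left(U,d \right)} = U d$
$u{\left(m,F \right)} = 10$
$\left(144 + u{\left(T{\left(-3,1 \right)},K \right)}\right)^{2} = \left(144 + 10\right)^{2} = 154^{2} = 23716$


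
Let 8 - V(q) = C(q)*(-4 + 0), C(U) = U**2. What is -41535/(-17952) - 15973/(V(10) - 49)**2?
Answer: 1688775013/771223904 ≈ 2.1897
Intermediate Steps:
V(q) = 8 + 4*q**2 (V(q) = 8 - q**2*(-4 + 0) = 8 - q**2*(-4) = 8 - (-4)*q**2 = 8 + 4*q**2)
-41535/(-17952) - 15973/(V(10) - 49)**2 = -41535/(-17952) - 15973/((8 + 4*10**2) - 49)**2 = -41535*(-1/17952) - 15973/((8 + 4*100) - 49)**2 = 13845/5984 - 15973/((8 + 400) - 49)**2 = 13845/5984 - 15973/(408 - 49)**2 = 13845/5984 - 15973/(359**2) = 13845/5984 - 15973/128881 = 1688775013/771223904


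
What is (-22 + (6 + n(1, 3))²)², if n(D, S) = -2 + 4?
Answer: 1764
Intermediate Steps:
n(D, S) = 2
(-22 + (6 + n(1, 3))²)² = (-22 + (6 + 2)²)² = (-22 + 8²)² = (-22 + 64)² = 42² = 1764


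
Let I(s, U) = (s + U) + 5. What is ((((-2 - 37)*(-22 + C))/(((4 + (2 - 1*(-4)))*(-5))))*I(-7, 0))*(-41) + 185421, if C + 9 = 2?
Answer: 4589154/25 ≈ 1.8357e+5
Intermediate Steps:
C = -7 (C = -9 + 2 = -7)
I(s, U) = 5 + U + s (I(s, U) = (U + s) + 5 = 5 + U + s)
((((-2 - 37)*(-22 + C))/(((4 + (2 - 1*(-4)))*(-5))))*I(-7, 0))*(-41) + 185421 = ((((-2 - 37)*(-22 - 7))/(((4 + (2 - 1*(-4)))*(-5))))*(5 + 0 - 7))*(-41) + 185421 = (((-39*(-29))/(((4 + (2 + 4))*(-5))))*(-2))*(-41) + 185421 = ((1131/(((4 + 6)*(-5))))*(-2))*(-41) + 185421 = ((1131/((10*(-5))))*(-2))*(-41) + 185421 = ((1131/(-50))*(-2))*(-41) + 185421 = ((1131*(-1/50))*(-2))*(-41) + 185421 = -1131/50*(-2)*(-41) + 185421 = (1131/25)*(-41) + 185421 = -46371/25 + 185421 = 4589154/25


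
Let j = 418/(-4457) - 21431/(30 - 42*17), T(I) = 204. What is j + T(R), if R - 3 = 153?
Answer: 717144007/3048588 ≈ 235.24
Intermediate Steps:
R = 156 (R = 3 + 153 = 156)
j = 95232055/3048588 (j = 418*(-1/4457) - 21431/(30 - 714) = -418/4457 - 21431/(-684) = -418/4457 - 21431*(-1/684) = -418/4457 + 21431/684 = 95232055/3048588 ≈ 31.238)
j + T(R) = 95232055/3048588 + 204 = 717144007/3048588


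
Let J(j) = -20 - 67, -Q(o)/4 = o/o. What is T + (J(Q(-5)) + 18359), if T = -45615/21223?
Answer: 387741041/21223 ≈ 18270.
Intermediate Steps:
Q(o) = -4 (Q(o) = -4*o/o = -4*1 = -4)
J(j) = -87
T = -45615/21223 (T = -45615*1/21223 = -45615/21223 ≈ -2.1493)
T + (J(Q(-5)) + 18359) = -45615/21223 + (-87 + 18359) = -45615/21223 + 18272 = 387741041/21223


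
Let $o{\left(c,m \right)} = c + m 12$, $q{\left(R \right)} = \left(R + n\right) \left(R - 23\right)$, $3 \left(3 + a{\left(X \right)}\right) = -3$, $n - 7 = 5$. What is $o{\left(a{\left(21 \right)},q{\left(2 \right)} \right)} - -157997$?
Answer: $154465$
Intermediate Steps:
$n = 12$ ($n = 7 + 5 = 12$)
$a{\left(X \right)} = -4$ ($a{\left(X \right)} = -3 + \frac{1}{3} \left(-3\right) = -3 - 1 = -4$)
$q{\left(R \right)} = \left(-23 + R\right) \left(12 + R\right)$ ($q{\left(R \right)} = \left(R + 12\right) \left(R - 23\right) = \left(12 + R\right) \left(-23 + R\right) = \left(-23 + R\right) \left(12 + R\right)$)
$o{\left(c,m \right)} = c + 12 m$
$o{\left(a{\left(21 \right)},q{\left(2 \right)} \right)} - -157997 = \left(-4 + 12 \left(-276 + 2^{2} - 22\right)\right) - -157997 = \left(-4 + 12 \left(-276 + 4 - 22\right)\right) + 157997 = \left(-4 + 12 \left(-294\right)\right) + 157997 = \left(-4 - 3528\right) + 157997 = -3532 + 157997 = 154465$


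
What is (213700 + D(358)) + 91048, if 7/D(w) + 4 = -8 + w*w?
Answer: 39054065703/128152 ≈ 3.0475e+5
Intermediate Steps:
D(w) = 7/(-12 + w²) (D(w) = 7/(-4 + (-8 + w*w)) = 7/(-4 + (-8 + w²)) = 7/(-12 + w²))
(213700 + D(358)) + 91048 = (213700 + 7/(-12 + 358²)) + 91048 = (213700 + 7/(-12 + 128164)) + 91048 = (213700 + 7/128152) + 91048 = 27386082407/128152 + 91048 = 39054065703/128152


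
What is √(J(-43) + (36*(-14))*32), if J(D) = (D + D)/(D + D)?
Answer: I*√16127 ≈ 126.99*I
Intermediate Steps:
J(D) = 1 (J(D) = (2*D)/((2*D)) = (2*D)*(1/(2*D)) = 1)
√(J(-43) + (36*(-14))*32) = √(1 + (36*(-14))*32) = √(1 - 504*32) = √(1 - 16128) = √(-16127) = I*√16127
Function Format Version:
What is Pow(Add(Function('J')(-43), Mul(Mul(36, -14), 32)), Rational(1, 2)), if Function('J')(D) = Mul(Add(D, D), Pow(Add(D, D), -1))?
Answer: Mul(I, Pow(16127, Rational(1, 2))) ≈ Mul(126.99, I)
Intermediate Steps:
Function('J')(D) = 1 (Function('J')(D) = Mul(Mul(2, D), Pow(Mul(2, D), -1)) = Mul(Mul(2, D), Mul(Rational(1, 2), Pow(D, -1))) = 1)
Pow(Add(Function('J')(-43), Mul(Mul(36, -14), 32)), Rational(1, 2)) = Pow(Add(1, Mul(Mul(36, -14), 32)), Rational(1, 2)) = Pow(Add(1, Mul(-504, 32)), Rational(1, 2)) = Pow(Add(1, -16128), Rational(1, 2)) = Pow(-16127, Rational(1, 2)) = Mul(I, Pow(16127, Rational(1, 2)))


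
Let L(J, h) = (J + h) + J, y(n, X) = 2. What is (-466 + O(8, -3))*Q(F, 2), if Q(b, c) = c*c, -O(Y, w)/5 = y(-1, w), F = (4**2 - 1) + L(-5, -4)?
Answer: -1904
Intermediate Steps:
L(J, h) = h + 2*J
F = 1 (F = (4**2 - 1) + (-4 + 2*(-5)) = (16 - 1) + (-4 - 10) = 15 - 14 = 1)
O(Y, w) = -10 (O(Y, w) = -5*2 = -10)
Q(b, c) = c**2
(-466 + O(8, -3))*Q(F, 2) = (-466 - 10)*2**2 = -476*4 = -1904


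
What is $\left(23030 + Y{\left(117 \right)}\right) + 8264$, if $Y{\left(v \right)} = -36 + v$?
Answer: $31375$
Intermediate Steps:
$\left(23030 + Y{\left(117 \right)}\right) + 8264 = \left(23030 + \left(-36 + 117\right)\right) + 8264 = \left(23030 + 81\right) + 8264 = 23111 + 8264 = 31375$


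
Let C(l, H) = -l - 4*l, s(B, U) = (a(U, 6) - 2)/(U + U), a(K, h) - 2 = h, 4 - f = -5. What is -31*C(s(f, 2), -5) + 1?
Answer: 467/2 ≈ 233.50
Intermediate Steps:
f = 9 (f = 4 - 1*(-5) = 4 + 5 = 9)
a(K, h) = 2 + h
s(B, U) = 3/U (s(B, U) = ((2 + 6) - 2)/(U + U) = (8 - 2)/((2*U)) = 6*(1/(2*U)) = 3/U)
C(l, H) = -5*l
-31*C(s(f, 2), -5) + 1 = -(-155)*3/2 + 1 = -31*(-15/2) + 1 = 465/2 + 1 = 467/2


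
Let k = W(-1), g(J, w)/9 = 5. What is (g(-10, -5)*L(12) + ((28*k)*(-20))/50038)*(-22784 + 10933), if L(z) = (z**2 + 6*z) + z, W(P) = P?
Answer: -3042095052220/25019 ≈ -1.2159e+8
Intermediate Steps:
g(J, w) = 45 (g(J, w) = 9*5 = 45)
k = -1
L(z) = z**2 + 7*z
(g(-10, -5)*L(12) + ((28*k)*(-20))/50038)*(-22784 + 10933) = (45*(12*(7 + 12)) + ((28*(-1))*(-20))/50038)*(-22784 + 10933) = (45*(12*19) - 28*(-20)*(1/50038))*(-11851) = (45*228 + 560*(1/50038))*(-11851) = (10260 + 280/25019)*(-11851) = (256695220/25019)*(-11851) = -3042095052220/25019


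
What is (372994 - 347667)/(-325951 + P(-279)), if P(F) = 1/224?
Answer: -5673248/73013023 ≈ -0.077702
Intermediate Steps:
P(F) = 1/224
(372994 - 347667)/(-325951 + P(-279)) = (372994 - 347667)/(-325951 + 1/224) = 25327/(-73013023/224) = 25327*(-224/73013023) = -5673248/73013023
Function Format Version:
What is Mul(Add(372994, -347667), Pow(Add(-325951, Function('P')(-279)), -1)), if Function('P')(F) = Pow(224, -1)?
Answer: Rational(-5673248, 73013023) ≈ -0.077702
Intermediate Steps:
Function('P')(F) = Rational(1, 224)
Mul(Add(372994, -347667), Pow(Add(-325951, Function('P')(-279)), -1)) = Mul(Add(372994, -347667), Pow(Add(-325951, Rational(1, 224)), -1)) = Mul(25327, Pow(Rational(-73013023, 224), -1)) = Mul(25327, Rational(-224, 73013023)) = Rational(-5673248, 73013023)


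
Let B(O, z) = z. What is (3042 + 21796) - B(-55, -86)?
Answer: 24924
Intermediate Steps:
(3042 + 21796) - B(-55, -86) = (3042 + 21796) - 1*(-86) = 24838 + 86 = 24924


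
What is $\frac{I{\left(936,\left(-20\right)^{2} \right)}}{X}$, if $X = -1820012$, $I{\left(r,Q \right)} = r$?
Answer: $- \frac{234}{455003} \approx -0.00051428$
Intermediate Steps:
$\frac{I{\left(936,\left(-20\right)^{2} \right)}}{X} = \frac{936}{-1820012} = 936 \left(- \frac{1}{1820012}\right) = - \frac{234}{455003}$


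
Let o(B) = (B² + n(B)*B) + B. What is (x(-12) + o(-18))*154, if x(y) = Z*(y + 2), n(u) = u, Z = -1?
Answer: 98560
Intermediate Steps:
x(y) = -2 - y (x(y) = -(y + 2) = -(2 + y) = -2 - y)
o(B) = B + 2*B² (o(B) = (B² + B*B) + B = (B² + B²) + B = 2*B² + B = B + 2*B²)
(x(-12) + o(-18))*154 = ((-2 - 1*(-12)) - 18*(1 + 2*(-18)))*154 = ((-2 + 12) - 18*(1 - 36))*154 = (10 - 18*(-35))*154 = (10 + 630)*154 = 640*154 = 98560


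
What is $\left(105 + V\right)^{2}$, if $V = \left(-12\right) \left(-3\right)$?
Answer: $19881$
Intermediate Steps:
$V = 36$
$\left(105 + V\right)^{2} = \left(105 + 36\right)^{2} = 141^{2} = 19881$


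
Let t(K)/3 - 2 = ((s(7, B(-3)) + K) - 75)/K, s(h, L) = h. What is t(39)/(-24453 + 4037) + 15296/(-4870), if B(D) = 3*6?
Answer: -2029959699/646268480 ≈ -3.1410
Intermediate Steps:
B(D) = 18
t(K) = 6 + 3*(-68 + K)/K (t(K) = 6 + 3*(((7 + K) - 75)/K) = 6 + 3*((-68 + K)/K) = 6 + 3*(-68 + K)/K)
t(39)/(-24453 + 4037) + 15296/(-4870) = (9 - 204/39)/(-24453 + 4037) + 15296/(-4870) = (9 - 204*1/39)/(-20416) + 15296*(-1/4870) = (9 - 68/13)*(-1/20416) - 7648/2435 = (49/13)*(-1/20416) - 7648/2435 = -49/265408 - 7648/2435 = -2029959699/646268480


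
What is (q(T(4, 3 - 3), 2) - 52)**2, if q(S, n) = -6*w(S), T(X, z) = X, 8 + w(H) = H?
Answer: 784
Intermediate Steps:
w(H) = -8 + H
q(S, n) = 48 - 6*S (q(S, n) = -6*(-8 + S) = 48 - 6*S)
(q(T(4, 3 - 3), 2) - 52)**2 = ((48 - 6*4) - 52)**2 = ((48 - 24) - 52)**2 = (24 - 52)**2 = (-28)**2 = 784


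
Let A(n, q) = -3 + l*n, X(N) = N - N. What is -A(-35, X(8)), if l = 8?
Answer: 283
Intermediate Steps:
X(N) = 0
A(n, q) = -3 + 8*n
-A(-35, X(8)) = -(-3 + 8*(-35)) = -(-3 - 280) = -1*(-283) = 283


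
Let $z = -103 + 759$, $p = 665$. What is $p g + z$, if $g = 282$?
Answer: $188186$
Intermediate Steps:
$z = 656$
$p g + z = 665 \cdot 282 + 656 = 187530 + 656 = 188186$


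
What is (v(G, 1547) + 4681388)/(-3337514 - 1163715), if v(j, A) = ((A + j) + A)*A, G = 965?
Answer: -10960661/4501229 ≈ -2.4350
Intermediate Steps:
v(j, A) = A*(j + 2*A) (v(j, A) = (j + 2*A)*A = A*(j + 2*A))
(v(G, 1547) + 4681388)/(-3337514 - 1163715) = (1547*(965 + 2*1547) + 4681388)/(-3337514 - 1163715) = (1547*(965 + 3094) + 4681388)/(-4501229) = (1547*4059 + 4681388)*(-1/4501229) = (6279273 + 4681388)*(-1/4501229) = 10960661*(-1/4501229) = -10960661/4501229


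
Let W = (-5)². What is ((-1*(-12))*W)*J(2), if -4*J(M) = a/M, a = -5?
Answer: 375/2 ≈ 187.50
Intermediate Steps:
J(M) = 5/(4*M) (J(M) = -(-5)/(4*M) = 5/(4*M))
W = 25
((-1*(-12))*W)*J(2) = (-1*(-12)*25)*((5/4)/2) = (12*25)*((5/4)*(½)) = 300*(5/8) = 375/2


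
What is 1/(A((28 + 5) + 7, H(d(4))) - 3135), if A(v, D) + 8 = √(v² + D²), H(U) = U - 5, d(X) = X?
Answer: -3143/9876848 - √1601/9876848 ≈ -0.00032227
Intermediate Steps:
H(U) = -5 + U
A(v, D) = -8 + √(D² + v²) (A(v, D) = -8 + √(v² + D²) = -8 + √(D² + v²))
1/(A((28 + 5) + 7, H(d(4))) - 3135) = 1/((-8 + √((-5 + 4)² + ((28 + 5) + 7)²)) - 3135) = 1/((-8 + √((-1)² + (33 + 7)²)) - 3135) = 1/((-8 + √(1 + 40²)) - 3135) = 1/((-8 + √(1 + 1600)) - 3135) = 1/((-8 + √1601) - 3135) = 1/(-3143 + √1601)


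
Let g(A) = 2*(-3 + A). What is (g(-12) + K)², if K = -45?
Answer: 5625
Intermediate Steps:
g(A) = -6 + 2*A
(g(-12) + K)² = ((-6 + 2*(-12)) - 45)² = ((-6 - 24) - 45)² = (-30 - 45)² = (-75)² = 5625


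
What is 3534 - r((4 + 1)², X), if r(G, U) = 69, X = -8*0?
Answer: 3465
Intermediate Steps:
X = 0
3534 - r((4 + 1)², X) = 3534 - 1*69 = 3534 - 69 = 3465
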